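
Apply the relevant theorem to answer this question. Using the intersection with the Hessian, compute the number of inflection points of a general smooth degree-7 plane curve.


For a general smooth plane curve C of degree d, the inflection points are
the intersection of C with its Hessian curve, which has degree 3(d-2).
By Bezout, the total intersection number is d * 3(d-2) = 7 * 15 = 105.
For a general curve every flex is ordinary, so each contributes
multiplicity 1 to C·Hess(C), and the number of distinct inflection
points is 3d(d-2).
Inflection points = 3*7*(7-2) = 3*7*5 = 105

105


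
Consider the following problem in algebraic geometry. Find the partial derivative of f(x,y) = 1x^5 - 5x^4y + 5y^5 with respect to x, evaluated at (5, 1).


df/dx = 5*1*x^4 + 4*(-5)*x^3*y
At (5,1): 5*1*5^4 + 4*(-5)*5^3*1
= 3125 - 2500
= 625

625


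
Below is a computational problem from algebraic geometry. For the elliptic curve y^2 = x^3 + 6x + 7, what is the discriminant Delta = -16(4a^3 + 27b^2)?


Compute each component:
4a^3 = 4*6^3 = 4*216 = 864
27b^2 = 27*7^2 = 27*49 = 1323
4a^3 + 27b^2 = 864 + 1323 = 2187
Delta = -16*2187 = -34992

-34992


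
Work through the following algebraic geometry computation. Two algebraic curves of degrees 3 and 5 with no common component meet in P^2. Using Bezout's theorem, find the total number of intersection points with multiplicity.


Bezout's theorem states the intersection count equals the product of degrees.
Intersection count = 3 * 5 = 15

15


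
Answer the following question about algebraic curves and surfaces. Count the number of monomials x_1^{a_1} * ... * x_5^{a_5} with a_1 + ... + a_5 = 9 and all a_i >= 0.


The number of degree-9 monomials in 5 variables is C(d+n-1, n-1).
= C(9+5-1, 5-1) = C(13, 4)
= 715

715


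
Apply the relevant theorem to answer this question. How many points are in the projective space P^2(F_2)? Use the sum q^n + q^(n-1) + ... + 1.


P^2(F_2) has (q^(n+1) - 1)/(q - 1) points.
= 2^2 + 2^1 + 2^0
= 4 + 2 + 1
= 7

7


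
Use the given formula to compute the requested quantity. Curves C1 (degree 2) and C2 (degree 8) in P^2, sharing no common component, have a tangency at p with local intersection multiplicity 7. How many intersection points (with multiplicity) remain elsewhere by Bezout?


By Bezout's theorem, the total intersection number is d1 * d2.
Total = 2 * 8 = 16
Intersection multiplicity at p = 7
Remaining intersections = 16 - 7 = 9

9


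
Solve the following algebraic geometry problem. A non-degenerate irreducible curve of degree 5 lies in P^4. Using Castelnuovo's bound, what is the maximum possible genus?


Castelnuovo's bound: write d - 1 = m(r-1) + epsilon with 0 <= epsilon < r-1.
d - 1 = 5 - 1 = 4
r - 1 = 4 - 1 = 3
4 = 1*3 + 1, so m = 1, epsilon = 1
pi(d, r) = m(m-1)(r-1)/2 + m*epsilon
= 1*0*3/2 + 1*1
= 0/2 + 1
= 0 + 1 = 1

1


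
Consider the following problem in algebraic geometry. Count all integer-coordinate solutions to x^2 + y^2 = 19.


Systematically check integer values of x where x^2 <= 19.
For each valid x, check if 19 - x^2 is a perfect square.
Total integer solutions found: 0

0


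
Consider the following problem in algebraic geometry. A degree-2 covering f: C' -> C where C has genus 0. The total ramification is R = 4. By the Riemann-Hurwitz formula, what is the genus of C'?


Riemann-Hurwitz formula: 2g' - 2 = d(2g - 2) + R
Given: d = 2, g = 0, R = 4
2g' - 2 = 2*(2*0 - 2) + 4
2g' - 2 = 2*(-2) + 4
2g' - 2 = -4 + 4 = 0
2g' = 2
g' = 1

1


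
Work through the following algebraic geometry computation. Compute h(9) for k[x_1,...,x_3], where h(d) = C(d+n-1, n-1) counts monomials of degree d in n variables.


The Hilbert function for the polynomial ring in 3 variables is:
h(d) = C(d+n-1, n-1)
h(9) = C(9+3-1, 3-1) = C(11, 2)
= 11! / (2! * 9!)
= 55

55


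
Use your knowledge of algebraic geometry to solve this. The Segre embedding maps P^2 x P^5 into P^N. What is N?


The Segre embedding maps P^m x P^n into P^N via
all products of coordinates from each factor.
N = (m+1)(n+1) - 1
N = (2+1)(5+1) - 1
N = 3*6 - 1
N = 18 - 1 = 17

17


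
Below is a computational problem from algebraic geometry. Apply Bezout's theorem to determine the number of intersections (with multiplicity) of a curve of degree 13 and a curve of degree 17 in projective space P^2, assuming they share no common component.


Bezout's theorem states the intersection count equals the product of degrees.
Intersection count = 13 * 17 = 221

221


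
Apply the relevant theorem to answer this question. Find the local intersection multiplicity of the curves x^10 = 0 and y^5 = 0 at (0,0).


The intersection multiplicity of V(x^a) and V(y^b) at the origin is:
I(O; V(x^10), V(y^5)) = dim_k(k[x,y]/(x^10, y^5))
A basis for k[x,y]/(x^10, y^5) is the set of monomials x^i * y^j
where 0 <= i < 10 and 0 <= j < 5.
The number of such monomials is 10 * 5 = 50

50


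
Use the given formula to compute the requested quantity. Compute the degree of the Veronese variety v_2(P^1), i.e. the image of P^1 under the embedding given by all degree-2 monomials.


The Veronese variety v_2(P^1) has degree d^r.
d^r = 2^1 = 2

2


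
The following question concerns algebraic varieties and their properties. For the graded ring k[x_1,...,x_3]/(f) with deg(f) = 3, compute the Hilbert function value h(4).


For R = k[x_1,...,x_n]/(f) with f homogeneous of degree e:
The Hilbert series is (1 - t^e)/(1 - t)^n.
So h(d) = C(d+n-1, n-1) - C(d-e+n-1, n-1) for d >= e.
With n=3, e=3, d=4:
C(4+3-1, 3-1) = C(6, 2) = 15
C(4-3+3-1, 3-1) = C(3, 2) = 3
h(4) = 15 - 3 = 12

12


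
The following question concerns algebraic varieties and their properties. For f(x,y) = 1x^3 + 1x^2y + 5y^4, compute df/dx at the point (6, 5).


df/dx = 3*1*x^2 + 2*1*x^1*y
At (6,5): 3*1*6^2 + 2*1*6^1*5
= 108 + 60
= 168

168


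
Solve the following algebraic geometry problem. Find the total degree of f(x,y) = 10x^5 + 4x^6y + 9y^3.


Examine each term for its total degree (sum of exponents).
  Term '10x^5' has total degree 5+0 = 5.
  Term '4x^6y' has total degree 6+1 = 7.
  Term '9y^3' has total degree 0+3 = 3.
The maximum total degree among all terms is 7.

7


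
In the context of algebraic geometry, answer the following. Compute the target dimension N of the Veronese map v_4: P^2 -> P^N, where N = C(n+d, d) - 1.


The Veronese embedding v_d: P^n -> P^N maps each point to all
degree-d monomials in n+1 homogeneous coordinates.
N = C(n+d, d) - 1
N = C(2+4, 4) - 1
N = C(6, 4) - 1
C(6, 4) = 15
N = 15 - 1 = 14

14


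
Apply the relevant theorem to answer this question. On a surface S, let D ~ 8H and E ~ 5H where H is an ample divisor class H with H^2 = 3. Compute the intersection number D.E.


Using bilinearity of the intersection pairing on a surface S:
(aH).(bH) = ab * (H.H)
We have H^2 = 3.
D.E = (8H).(5H) = 8*5*3
= 40*3
= 120

120


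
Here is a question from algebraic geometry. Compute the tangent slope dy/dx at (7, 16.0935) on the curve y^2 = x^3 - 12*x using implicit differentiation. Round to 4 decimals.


Using implicit differentiation of y^2 = x^3 - 12*x:
2y * dy/dx = 3x^2 - 12
dy/dx = (3x^2 - 12)/(2y)
Numerator: 3*7^2 - 12 = 135
Denominator: 2*16.0935 = 32.187
dy/dx = 135/32.187 = 4.1942

4.1942


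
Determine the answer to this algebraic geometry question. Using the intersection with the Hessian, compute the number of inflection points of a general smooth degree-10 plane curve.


For a general smooth plane curve C of degree d, the inflection points are
the intersection of C with its Hessian curve, which has degree 3(d-2).
By Bezout, the total intersection number is d * 3(d-2) = 10 * 24 = 240.
For a general curve every flex is ordinary, so each contributes
multiplicity 1 to C·Hess(C), and the number of distinct inflection
points is 3d(d-2).
Inflection points = 3*10*(10-2) = 3*10*8 = 240

240


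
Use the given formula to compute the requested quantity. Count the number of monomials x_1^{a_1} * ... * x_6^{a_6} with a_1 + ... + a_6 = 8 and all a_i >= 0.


The number of degree-8 monomials in 6 variables is C(d+n-1, n-1).
= C(8+6-1, 6-1) = C(13, 5)
= 1287

1287


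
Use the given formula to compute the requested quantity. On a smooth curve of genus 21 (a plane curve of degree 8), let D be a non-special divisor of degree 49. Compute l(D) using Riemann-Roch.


First, compute the genus of a smooth plane curve of degree 8:
g = (d-1)(d-2)/2 = (8-1)(8-2)/2 = 21
For a non-special divisor D (i.e., h^1(D) = 0), Riemann-Roch gives:
l(D) = deg(D) - g + 1
Since deg(D) = 49 >= 2g - 1 = 41, D is non-special.
l(D) = 49 - 21 + 1 = 29

29


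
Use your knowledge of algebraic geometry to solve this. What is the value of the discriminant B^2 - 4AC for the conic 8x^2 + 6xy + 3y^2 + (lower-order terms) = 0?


The discriminant of a conic Ax^2 + Bxy + Cy^2 + ... = 0 is B^2 - 4AC.
B^2 = 6^2 = 36
4AC = 4*8*3 = 96
Discriminant = 36 - 96 = -60

-60


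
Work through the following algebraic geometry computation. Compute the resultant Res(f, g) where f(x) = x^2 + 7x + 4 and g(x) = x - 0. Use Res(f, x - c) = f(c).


For Res(f, x - c), we evaluate f at x = c.
f(0) = 0^2 + 7*0 + 4
= 0 + 0 + 4
= 0 + 4 = 4
Res(f, g) = 4

4


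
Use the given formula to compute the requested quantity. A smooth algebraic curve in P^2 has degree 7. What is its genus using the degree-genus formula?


Using the genus formula for smooth plane curves:
g = (d-1)(d-2)/2
g = (7-1)(7-2)/2
g = 6*5/2
g = 30/2 = 15

15


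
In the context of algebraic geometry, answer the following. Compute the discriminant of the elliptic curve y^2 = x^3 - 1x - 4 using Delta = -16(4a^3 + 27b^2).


Compute each component:
4a^3 = 4*(-1)^3 = 4*(-1) = -4
27b^2 = 27*(-4)^2 = 27*16 = 432
4a^3 + 27b^2 = -4 + 432 = 428
Delta = -16*428 = -6848

-6848


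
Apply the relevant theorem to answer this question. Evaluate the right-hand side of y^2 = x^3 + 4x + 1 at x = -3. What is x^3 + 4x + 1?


Compute x^3 + 4x + 1 at x = -3:
x^3 = (-3)^3 = -27
4*x = 4*(-3) = -12
Sum: -27 - 12 + 1 = -38

-38


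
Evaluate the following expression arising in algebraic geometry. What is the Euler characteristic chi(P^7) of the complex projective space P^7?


The complex projective space P^7 has one cell in each even real dimension 0, 2, ..., 14.
The cohomology groups are H^{2k}(P^7) = Z for k = 0,...,7, and 0 otherwise.
Euler characteristic = sum of Betti numbers = 1 per even-dimensional cohomology group.
chi(P^7) = 7 + 1 = 8

8


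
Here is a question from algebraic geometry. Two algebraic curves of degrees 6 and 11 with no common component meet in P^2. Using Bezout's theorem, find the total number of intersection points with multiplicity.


Bezout's theorem states the intersection count equals the product of degrees.
Intersection count = 6 * 11 = 66

66


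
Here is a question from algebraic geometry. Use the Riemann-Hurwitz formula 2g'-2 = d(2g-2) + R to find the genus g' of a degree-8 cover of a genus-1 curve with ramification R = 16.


Riemann-Hurwitz formula: 2g' - 2 = d(2g - 2) + R
Given: d = 8, g = 1, R = 16
2g' - 2 = 8*(2*1 - 2) + 16
2g' - 2 = 8*0 + 16
2g' - 2 = 0 + 16 = 16
2g' = 18
g' = 9

9


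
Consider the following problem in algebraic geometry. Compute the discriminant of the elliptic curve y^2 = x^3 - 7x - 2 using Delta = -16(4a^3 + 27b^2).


Compute each component:
4a^3 = 4*(-7)^3 = 4*(-343) = -1372
27b^2 = 27*(-2)^2 = 27*4 = 108
4a^3 + 27b^2 = -1372 + 108 = -1264
Delta = -16*(-1264) = 20224

20224


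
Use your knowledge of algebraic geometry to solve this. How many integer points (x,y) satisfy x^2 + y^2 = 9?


Systematically check integer values of x where x^2 <= 9.
For each valid x, check if 9 - x^2 is a perfect square.
x=0: 9 - 0 = 9, sqrt = 3 (valid)
x=3: 9 - 9 = 0, sqrt = 0 (valid)
Total integer solutions found: 4

4


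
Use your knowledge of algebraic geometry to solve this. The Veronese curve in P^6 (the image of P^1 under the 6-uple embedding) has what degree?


The rational normal curve in P^6 is the image of P^1 under the 6-uple Veronese.
A general hyperplane in P^6 pulls back to a degree-6 form on P^1, which has 6 zeros,
so the curve meets a general hyperplane in 6 points. Degree = 6.

6


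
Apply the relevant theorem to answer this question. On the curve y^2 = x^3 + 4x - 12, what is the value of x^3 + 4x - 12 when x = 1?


Compute x^3 + 4x - 12 at x = 1:
x^3 = 1^3 = 1
4*x = 4*1 = 4
Sum: 1 + 4 - 12 = -7

-7


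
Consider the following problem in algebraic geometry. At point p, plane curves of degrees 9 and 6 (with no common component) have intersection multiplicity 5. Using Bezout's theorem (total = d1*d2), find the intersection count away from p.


By Bezout's theorem, the total intersection number is d1 * d2.
Total = 9 * 6 = 54
Intersection multiplicity at p = 5
Remaining intersections = 54 - 5 = 49

49


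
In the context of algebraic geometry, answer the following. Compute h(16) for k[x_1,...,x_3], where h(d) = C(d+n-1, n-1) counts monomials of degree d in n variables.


The Hilbert function for the polynomial ring in 3 variables is:
h(d) = C(d+n-1, n-1)
h(16) = C(16+3-1, 3-1) = C(18, 2)
= 18! / (2! * 16!)
= 153

153


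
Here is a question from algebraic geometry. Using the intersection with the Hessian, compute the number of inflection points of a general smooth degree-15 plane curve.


For a general smooth plane curve C of degree d, the inflection points are
the intersection of C with its Hessian curve, which has degree 3(d-2).
By Bezout, the total intersection number is d * 3(d-2) = 15 * 39 = 585.
For a general curve every flex is ordinary, so each contributes
multiplicity 1 to C·Hess(C), and the number of distinct inflection
points is 3d(d-2).
Inflection points = 3*15*(15-2) = 3*15*13 = 585

585


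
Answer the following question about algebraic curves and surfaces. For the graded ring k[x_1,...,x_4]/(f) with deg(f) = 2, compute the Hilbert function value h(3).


For R = k[x_1,...,x_n]/(f) with f homogeneous of degree e:
The Hilbert series is (1 - t^e)/(1 - t)^n.
So h(d) = C(d+n-1, n-1) - C(d-e+n-1, n-1) for d >= e.
With n=4, e=2, d=3:
C(3+4-1, 4-1) = C(6, 3) = 20
C(3-2+4-1, 4-1) = C(4, 3) = 4
h(3) = 20 - 4 = 16

16


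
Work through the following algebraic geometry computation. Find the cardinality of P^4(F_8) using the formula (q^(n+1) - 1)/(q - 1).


P^4(F_8) has (q^(n+1) - 1)/(q - 1) points.
= 8^4 + 8^3 + 8^2 + 8^1 + 8^0
= 4096 + 512 + 64 + 8 + 1
= 4681

4681


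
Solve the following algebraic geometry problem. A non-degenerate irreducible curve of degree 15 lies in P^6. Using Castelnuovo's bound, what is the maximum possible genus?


Castelnuovo's bound: write d - 1 = m(r-1) + epsilon with 0 <= epsilon < r-1.
d - 1 = 15 - 1 = 14
r - 1 = 6 - 1 = 5
14 = 2*5 + 4, so m = 2, epsilon = 4
pi(d, r) = m(m-1)(r-1)/2 + m*epsilon
= 2*1*5/2 + 2*4
= 10/2 + 8
= 5 + 8 = 13

13


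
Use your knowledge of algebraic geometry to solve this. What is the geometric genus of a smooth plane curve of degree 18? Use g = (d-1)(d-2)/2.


Using the genus formula for smooth plane curves:
g = (d-1)(d-2)/2
g = (18-1)(18-2)/2
g = 17*16/2
g = 272/2 = 136

136


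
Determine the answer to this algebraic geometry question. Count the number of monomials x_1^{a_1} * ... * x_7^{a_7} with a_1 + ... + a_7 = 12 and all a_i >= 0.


The number of degree-12 monomials in 7 variables is C(d+n-1, n-1).
= C(12+7-1, 7-1) = C(18, 6)
= 18564

18564


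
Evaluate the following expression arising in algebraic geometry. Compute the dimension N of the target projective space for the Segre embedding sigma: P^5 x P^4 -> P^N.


The Segre embedding maps P^m x P^n into P^N via
all products of coordinates from each factor.
N = (m+1)(n+1) - 1
N = (5+1)(4+1) - 1
N = 6*5 - 1
N = 30 - 1 = 29

29


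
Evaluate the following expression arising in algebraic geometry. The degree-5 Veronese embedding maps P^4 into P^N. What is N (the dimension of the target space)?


The Veronese embedding v_d: P^n -> P^N maps each point to all
degree-d monomials in n+1 homogeneous coordinates.
N = C(n+d, d) - 1
N = C(4+5, 5) - 1
N = C(9, 5) - 1
C(9, 5) = 126
N = 126 - 1 = 125

125


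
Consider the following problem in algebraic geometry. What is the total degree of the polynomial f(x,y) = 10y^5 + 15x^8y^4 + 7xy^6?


Examine each term for its total degree (sum of exponents).
  Term '10y^5' has total degree 0+5 = 5.
  Term '15x^8y^4' has total degree 8+4 = 12.
  Term '7xy^6' has total degree 1+6 = 7.
The maximum total degree among all terms is 12.

12


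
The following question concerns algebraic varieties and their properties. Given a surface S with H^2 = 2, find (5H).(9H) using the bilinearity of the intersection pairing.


Using bilinearity of the intersection pairing on a surface S:
(aH).(bH) = ab * (H.H)
We have H^2 = 2.
D.E = (5H).(9H) = 5*9*2
= 45*2
= 90

90


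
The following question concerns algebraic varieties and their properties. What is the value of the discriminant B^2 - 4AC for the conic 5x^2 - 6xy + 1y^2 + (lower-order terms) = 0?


The discriminant of a conic Ax^2 + Bxy + Cy^2 + ... = 0 is B^2 - 4AC.
B^2 = (-6)^2 = 36
4AC = 4*5*1 = 20
Discriminant = 36 - 20 = 16

16


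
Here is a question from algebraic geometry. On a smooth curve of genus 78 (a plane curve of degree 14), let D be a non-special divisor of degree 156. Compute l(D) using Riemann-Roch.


First, compute the genus of a smooth plane curve of degree 14:
g = (d-1)(d-2)/2 = (14-1)(14-2)/2 = 78
For a non-special divisor D (i.e., h^1(D) = 0), Riemann-Roch gives:
l(D) = deg(D) - g + 1
Since deg(D) = 156 >= 2g - 1 = 155, D is non-special.
l(D) = 156 - 78 + 1 = 79

79


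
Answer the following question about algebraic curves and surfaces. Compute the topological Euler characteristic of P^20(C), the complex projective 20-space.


The complex projective space P^20 has one cell in each even real dimension 0, 2, ..., 40.
The cohomology groups are H^{2k}(P^20) = Z for k = 0,...,20, and 0 otherwise.
Euler characteristic = sum of Betti numbers = 1 per even-dimensional cohomology group.
chi(P^20) = 20 + 1 = 21

21


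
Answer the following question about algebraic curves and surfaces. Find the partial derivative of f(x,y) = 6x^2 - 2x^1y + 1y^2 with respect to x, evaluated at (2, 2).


df/dx = 2*6*x^1 + 1*(-2)*x^0*y
At (2,2): 2*6*2^1 + 1*(-2)*2^0*2
= 24 - 4
= 20

20


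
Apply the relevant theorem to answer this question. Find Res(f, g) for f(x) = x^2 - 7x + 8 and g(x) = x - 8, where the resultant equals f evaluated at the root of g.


For Res(f, x - c), we evaluate f at x = c.
f(8) = 8^2 - 7*8 + 8
= 64 - 56 + 8
= 8 + 8 = 16
Res(f, g) = 16

16


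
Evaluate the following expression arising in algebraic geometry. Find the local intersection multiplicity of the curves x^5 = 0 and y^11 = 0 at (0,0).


The intersection multiplicity of V(x^a) and V(y^b) at the origin is:
I(O; V(x^5), V(y^11)) = dim_k(k[x,y]/(x^5, y^11))
A basis for k[x,y]/(x^5, y^11) is the set of monomials x^i * y^j
where 0 <= i < 5 and 0 <= j < 11.
The number of such monomials is 5 * 11 = 55

55


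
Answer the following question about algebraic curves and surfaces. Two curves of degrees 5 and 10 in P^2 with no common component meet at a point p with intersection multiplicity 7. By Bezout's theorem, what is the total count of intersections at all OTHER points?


By Bezout's theorem, the total intersection number is d1 * d2.
Total = 5 * 10 = 50
Intersection multiplicity at p = 7
Remaining intersections = 50 - 7 = 43

43


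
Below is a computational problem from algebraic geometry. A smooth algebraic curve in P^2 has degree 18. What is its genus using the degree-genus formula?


Using the genus formula for smooth plane curves:
g = (d-1)(d-2)/2
g = (18-1)(18-2)/2
g = 17*16/2
g = 272/2 = 136

136


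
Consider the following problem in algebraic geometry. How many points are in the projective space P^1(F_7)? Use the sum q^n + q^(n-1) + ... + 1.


P^1(F_7) has (q^(n+1) - 1)/(q - 1) points.
= 7^1 + 7^0
= 7 + 1
= 8

8


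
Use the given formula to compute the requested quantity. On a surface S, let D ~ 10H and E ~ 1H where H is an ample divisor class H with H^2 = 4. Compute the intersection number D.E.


Using bilinearity of the intersection pairing on a surface S:
(aH).(bH) = ab * (H.H)
We have H^2 = 4.
D.E = (10H).(1H) = 10*1*4
= 10*4
= 40

40


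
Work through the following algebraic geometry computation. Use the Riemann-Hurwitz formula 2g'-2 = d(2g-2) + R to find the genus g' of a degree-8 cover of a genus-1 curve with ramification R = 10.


Riemann-Hurwitz formula: 2g' - 2 = d(2g - 2) + R
Given: d = 8, g = 1, R = 10
2g' - 2 = 8*(2*1 - 2) + 10
2g' - 2 = 8*0 + 10
2g' - 2 = 0 + 10 = 10
2g' = 12
g' = 6

6


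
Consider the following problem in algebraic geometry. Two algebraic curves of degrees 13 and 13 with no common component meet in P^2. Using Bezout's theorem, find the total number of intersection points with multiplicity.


Bezout's theorem states the intersection count equals the product of degrees.
Intersection count = 13 * 13 = 169

169


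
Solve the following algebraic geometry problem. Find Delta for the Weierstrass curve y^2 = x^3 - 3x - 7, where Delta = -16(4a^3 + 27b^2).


Compute each component:
4a^3 = 4*(-3)^3 = 4*(-27) = -108
27b^2 = 27*(-7)^2 = 27*49 = 1323
4a^3 + 27b^2 = -108 + 1323 = 1215
Delta = -16*1215 = -19440

-19440


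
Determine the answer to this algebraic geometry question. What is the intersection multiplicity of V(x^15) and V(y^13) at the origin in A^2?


The intersection multiplicity of V(x^a) and V(y^b) at the origin is:
I(O; V(x^15), V(y^13)) = dim_k(k[x,y]/(x^15, y^13))
A basis for k[x,y]/(x^15, y^13) is the set of monomials x^i * y^j
where 0 <= i < 15 and 0 <= j < 13.
The number of such monomials is 15 * 13 = 195

195


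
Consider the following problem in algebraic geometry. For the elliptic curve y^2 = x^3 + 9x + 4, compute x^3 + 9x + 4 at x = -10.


Compute x^3 + 9x + 4 at x = -10:
x^3 = (-10)^3 = -1000
9*x = 9*(-10) = -90
Sum: -1000 - 90 + 4 = -1086

-1086


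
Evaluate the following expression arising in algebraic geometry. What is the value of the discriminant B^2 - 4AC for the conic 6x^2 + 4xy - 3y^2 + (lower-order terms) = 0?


The discriminant of a conic Ax^2 + Bxy + Cy^2 + ... = 0 is B^2 - 4AC.
B^2 = 4^2 = 16
4AC = 4*6*(-3) = -72
Discriminant = 16 + 72 = 88

88


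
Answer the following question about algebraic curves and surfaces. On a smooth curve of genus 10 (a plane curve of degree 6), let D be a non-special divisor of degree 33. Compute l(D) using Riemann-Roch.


First, compute the genus of a smooth plane curve of degree 6:
g = (d-1)(d-2)/2 = (6-1)(6-2)/2 = 10
For a non-special divisor D (i.e., h^1(D) = 0), Riemann-Roch gives:
l(D) = deg(D) - g + 1
Since deg(D) = 33 >= 2g - 1 = 19, D is non-special.
l(D) = 33 - 10 + 1 = 24

24


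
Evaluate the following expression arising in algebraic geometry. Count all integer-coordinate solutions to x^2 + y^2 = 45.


Systematically check integer values of x where x^2 <= 45.
For each valid x, check if 45 - x^2 is a perfect square.
x=3: 45 - 9 = 36, sqrt = 6 (valid)
x=6: 45 - 36 = 9, sqrt = 3 (valid)
Total integer solutions found: 8

8


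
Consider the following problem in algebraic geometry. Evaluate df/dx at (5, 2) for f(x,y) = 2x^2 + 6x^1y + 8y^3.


df/dx = 2*2*x^1 + 1*6*x^0*y
At (5,2): 2*2*5^1 + 1*6*5^0*2
= 20 + 12
= 32

32


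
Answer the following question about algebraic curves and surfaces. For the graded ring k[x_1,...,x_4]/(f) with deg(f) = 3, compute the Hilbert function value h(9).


For R = k[x_1,...,x_n]/(f) with f homogeneous of degree e:
The Hilbert series is (1 - t^e)/(1 - t)^n.
So h(d) = C(d+n-1, n-1) - C(d-e+n-1, n-1) for d >= e.
With n=4, e=3, d=9:
C(9+4-1, 4-1) = C(12, 3) = 220
C(9-3+4-1, 4-1) = C(9, 3) = 84
h(9) = 220 - 84 = 136

136


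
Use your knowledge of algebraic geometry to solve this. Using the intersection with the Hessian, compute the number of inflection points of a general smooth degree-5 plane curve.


For a general smooth plane curve C of degree d, the inflection points are
the intersection of C with its Hessian curve, which has degree 3(d-2).
By Bezout, the total intersection number is d * 3(d-2) = 5 * 9 = 45.
For a general curve every flex is ordinary, so each contributes
multiplicity 1 to C·Hess(C), and the number of distinct inflection
points is 3d(d-2).
Inflection points = 3*5*(5-2) = 3*5*3 = 45

45


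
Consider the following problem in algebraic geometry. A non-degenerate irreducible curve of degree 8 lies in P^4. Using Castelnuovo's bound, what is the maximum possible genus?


Castelnuovo's bound: write d - 1 = m(r-1) + epsilon with 0 <= epsilon < r-1.
d - 1 = 8 - 1 = 7
r - 1 = 4 - 1 = 3
7 = 2*3 + 1, so m = 2, epsilon = 1
pi(d, r) = m(m-1)(r-1)/2 + m*epsilon
= 2*1*3/2 + 2*1
= 6/2 + 2
= 3 + 2 = 5

5


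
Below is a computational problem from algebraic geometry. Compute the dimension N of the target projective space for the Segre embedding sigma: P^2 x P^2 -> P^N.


The Segre embedding maps P^m x P^n into P^N via
all products of coordinates from each factor.
N = (m+1)(n+1) - 1
N = (2+1)(2+1) - 1
N = 3*3 - 1
N = 9 - 1 = 8

8


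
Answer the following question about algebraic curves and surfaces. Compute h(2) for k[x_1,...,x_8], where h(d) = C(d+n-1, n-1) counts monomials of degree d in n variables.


The Hilbert function for the polynomial ring in 8 variables is:
h(d) = C(d+n-1, n-1)
h(2) = C(2+8-1, 8-1) = C(9, 7)
= 9! / (7! * 2!)
= 36

36


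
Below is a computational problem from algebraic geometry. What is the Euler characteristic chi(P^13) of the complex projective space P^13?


The complex projective space P^13 has one cell in each even real dimension 0, 2, ..., 26.
The cohomology groups are H^{2k}(P^13) = Z for k = 0,...,13, and 0 otherwise.
Euler characteristic = sum of Betti numbers = 1 per even-dimensional cohomology group.
chi(P^13) = 13 + 1 = 14

14


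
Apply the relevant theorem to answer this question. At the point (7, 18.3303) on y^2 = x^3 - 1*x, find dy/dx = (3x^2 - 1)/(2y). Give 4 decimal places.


Using implicit differentiation of y^2 = x^3 - 1*x:
2y * dy/dx = 3x^2 - 1
dy/dx = (3x^2 - 1)/(2y)
Numerator: 3*7^2 - 1 = 146
Denominator: 2*18.3303 = 36.6606
dy/dx = 146/36.6606 = 3.9825

3.9825


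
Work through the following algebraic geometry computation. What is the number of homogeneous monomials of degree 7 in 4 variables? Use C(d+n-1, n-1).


The number of degree-7 monomials in 4 variables is C(d+n-1, n-1).
= C(7+4-1, 4-1) = C(10, 3)
= 120

120


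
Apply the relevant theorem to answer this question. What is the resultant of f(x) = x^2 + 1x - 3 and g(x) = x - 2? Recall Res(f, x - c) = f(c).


For Res(f, x - c), we evaluate f at x = c.
f(2) = 2^2 + 1*2 - 3
= 4 + 2 - 3
= 6 - 3 = 3
Res(f, g) = 3

3


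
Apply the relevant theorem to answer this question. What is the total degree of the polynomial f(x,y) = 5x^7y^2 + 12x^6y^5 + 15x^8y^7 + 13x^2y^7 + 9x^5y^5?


Examine each term for its total degree (sum of exponents).
  Term '5x^7y^2' has total degree 7+2 = 9.
  Term '12x^6y^5' has total degree 6+5 = 11.
  Term '15x^8y^7' has total degree 8+7 = 15.
  Term '13x^2y^7' has total degree 2+7 = 9.
  Term '9x^5y^5' has total degree 5+5 = 10.
The maximum total degree among all terms is 15.

15


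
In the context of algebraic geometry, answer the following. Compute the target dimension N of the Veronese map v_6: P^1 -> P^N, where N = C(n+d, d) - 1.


The Veronese embedding v_d: P^n -> P^N maps each point to all
degree-d monomials in n+1 homogeneous coordinates.
N = C(n+d, d) - 1
N = C(1+6, 6) - 1
N = C(7, 6) - 1
C(7, 6) = 7
N = 7 - 1 = 6

6


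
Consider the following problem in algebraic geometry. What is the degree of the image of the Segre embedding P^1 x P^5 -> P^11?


The degree of the Segre variety P^1 x P^5 is C(m+n, m).
= C(6, 1)
= 6

6


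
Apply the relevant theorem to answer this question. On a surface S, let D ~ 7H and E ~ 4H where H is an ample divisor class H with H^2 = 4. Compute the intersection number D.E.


Using bilinearity of the intersection pairing on a surface S:
(aH).(bH) = ab * (H.H)
We have H^2 = 4.
D.E = (7H).(4H) = 7*4*4
= 28*4
= 112

112


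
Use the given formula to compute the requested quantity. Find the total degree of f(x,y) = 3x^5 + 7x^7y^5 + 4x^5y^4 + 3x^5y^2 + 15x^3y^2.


Examine each term for its total degree (sum of exponents).
  Term '3x^5' has total degree 5+0 = 5.
  Term '7x^7y^5' has total degree 7+5 = 12.
  Term '4x^5y^4' has total degree 5+4 = 9.
  Term '3x^5y^2' has total degree 5+2 = 7.
  Term '15x^3y^2' has total degree 3+2 = 5.
The maximum total degree among all terms is 12.

12


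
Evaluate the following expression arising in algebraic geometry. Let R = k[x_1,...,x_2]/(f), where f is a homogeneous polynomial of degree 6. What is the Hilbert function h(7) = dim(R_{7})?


For R = k[x_1,...,x_n]/(f) with f homogeneous of degree e:
The Hilbert series is (1 - t^e)/(1 - t)^n.
So h(d) = C(d+n-1, n-1) - C(d-e+n-1, n-1) for d >= e.
With n=2, e=6, d=7:
C(7+2-1, 2-1) = C(8, 1) = 8
C(7-6+2-1, 2-1) = C(2, 1) = 2
h(7) = 8 - 2 = 6

6


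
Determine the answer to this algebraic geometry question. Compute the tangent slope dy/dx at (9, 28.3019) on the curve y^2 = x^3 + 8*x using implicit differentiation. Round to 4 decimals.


Using implicit differentiation of y^2 = x^3 + 8*x:
2y * dy/dx = 3x^2 + 8
dy/dx = (3x^2 + 8)/(2y)
Numerator: 3*9^2 + 8 = 251
Denominator: 2*28.3019 = 56.6038
dy/dx = 251/56.6038 = 4.4343

4.4343


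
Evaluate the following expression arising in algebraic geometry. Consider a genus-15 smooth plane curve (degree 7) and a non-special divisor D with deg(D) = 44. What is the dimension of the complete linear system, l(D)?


First, compute the genus of a smooth plane curve of degree 7:
g = (d-1)(d-2)/2 = (7-1)(7-2)/2 = 15
For a non-special divisor D (i.e., h^1(D) = 0), Riemann-Roch gives:
l(D) = deg(D) - g + 1
Since deg(D) = 44 >= 2g - 1 = 29, D is non-special.
l(D) = 44 - 15 + 1 = 30

30


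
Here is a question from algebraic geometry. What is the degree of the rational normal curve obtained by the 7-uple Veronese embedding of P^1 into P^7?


The rational normal curve in P^7 is the image of P^1 under the 7-uple Veronese.
A general hyperplane in P^7 pulls back to a degree-7 form on P^1, which has 7 zeros,
so the curve meets a general hyperplane in 7 points. Degree = 7.

7


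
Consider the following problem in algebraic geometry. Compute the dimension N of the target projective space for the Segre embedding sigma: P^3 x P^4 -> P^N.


The Segre embedding maps P^m x P^n into P^N via
all products of coordinates from each factor.
N = (m+1)(n+1) - 1
N = (3+1)(4+1) - 1
N = 4*5 - 1
N = 20 - 1 = 19

19


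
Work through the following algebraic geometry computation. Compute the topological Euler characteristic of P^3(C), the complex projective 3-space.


The complex projective space P^3 has one cell in each even real dimension 0, 2, ..., 6.
The cohomology groups are H^{2k}(P^3) = Z for k = 0,...,3, and 0 otherwise.
Euler characteristic = sum of Betti numbers = 1 per even-dimensional cohomology group.
chi(P^3) = 3 + 1 = 4

4


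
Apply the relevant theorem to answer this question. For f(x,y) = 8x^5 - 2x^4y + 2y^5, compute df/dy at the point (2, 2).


df/dy = (-2)*x^4 + 5*2*y^4
At (2,2): (-2)*2^4 + 5*2*2^4
= -32 + 160
= 128

128


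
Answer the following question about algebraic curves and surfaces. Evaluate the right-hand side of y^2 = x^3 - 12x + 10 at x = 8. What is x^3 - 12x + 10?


Compute x^3 - 12x + 10 at x = 8:
x^3 = 8^3 = 512
(-12)*x = (-12)*8 = -96
Sum: 512 - 96 + 10 = 426

426


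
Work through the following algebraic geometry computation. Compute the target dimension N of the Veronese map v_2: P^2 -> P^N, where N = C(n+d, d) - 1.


The Veronese embedding v_d: P^n -> P^N maps each point to all
degree-d monomials in n+1 homogeneous coordinates.
N = C(n+d, d) - 1
N = C(2+2, 2) - 1
N = C(4, 2) - 1
C(4, 2) = 6
N = 6 - 1 = 5

5


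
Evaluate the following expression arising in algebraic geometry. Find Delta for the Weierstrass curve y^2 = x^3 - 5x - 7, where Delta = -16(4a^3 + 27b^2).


Compute each component:
4a^3 = 4*(-5)^3 = 4*(-125) = -500
27b^2 = 27*(-7)^2 = 27*49 = 1323
4a^3 + 27b^2 = -500 + 1323 = 823
Delta = -16*823 = -13168

-13168


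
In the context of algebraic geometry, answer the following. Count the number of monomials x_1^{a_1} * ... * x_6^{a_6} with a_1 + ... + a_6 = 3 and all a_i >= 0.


The number of degree-3 monomials in 6 variables is C(d+n-1, n-1).
= C(3+6-1, 6-1) = C(8, 5)
= 56

56


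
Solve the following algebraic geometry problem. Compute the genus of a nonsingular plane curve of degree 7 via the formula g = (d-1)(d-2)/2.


Using the genus formula for smooth plane curves:
g = (d-1)(d-2)/2
g = (7-1)(7-2)/2
g = 6*5/2
g = 30/2 = 15

15


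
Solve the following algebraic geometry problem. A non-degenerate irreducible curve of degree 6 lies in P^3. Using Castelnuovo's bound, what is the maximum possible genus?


Castelnuovo's bound: write d - 1 = m(r-1) + epsilon with 0 <= epsilon < r-1.
d - 1 = 6 - 1 = 5
r - 1 = 3 - 1 = 2
5 = 2*2 + 1, so m = 2, epsilon = 1
pi(d, r) = m(m-1)(r-1)/2 + m*epsilon
= 2*1*2/2 + 2*1
= 4/2 + 2
= 2 + 2 = 4

4


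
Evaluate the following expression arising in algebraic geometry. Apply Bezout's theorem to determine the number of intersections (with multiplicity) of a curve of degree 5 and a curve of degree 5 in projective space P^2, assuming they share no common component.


Bezout's theorem states the intersection count equals the product of degrees.
Intersection count = 5 * 5 = 25

25


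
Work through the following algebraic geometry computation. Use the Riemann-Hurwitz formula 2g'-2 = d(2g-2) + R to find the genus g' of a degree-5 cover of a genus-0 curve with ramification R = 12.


Riemann-Hurwitz formula: 2g' - 2 = d(2g - 2) + R
Given: d = 5, g = 0, R = 12
2g' - 2 = 5*(2*0 - 2) + 12
2g' - 2 = 5*(-2) + 12
2g' - 2 = -10 + 12 = 2
2g' = 4
g' = 2

2


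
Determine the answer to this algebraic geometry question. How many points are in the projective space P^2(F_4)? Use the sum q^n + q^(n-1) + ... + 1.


P^2(F_4) has (q^(n+1) - 1)/(q - 1) points.
= 4^2 + 4^1 + 4^0
= 16 + 4 + 1
= 21

21


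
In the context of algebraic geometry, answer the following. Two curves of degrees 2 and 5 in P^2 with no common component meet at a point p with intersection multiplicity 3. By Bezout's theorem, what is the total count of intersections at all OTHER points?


By Bezout's theorem, the total intersection number is d1 * d2.
Total = 2 * 5 = 10
Intersection multiplicity at p = 3
Remaining intersections = 10 - 3 = 7

7


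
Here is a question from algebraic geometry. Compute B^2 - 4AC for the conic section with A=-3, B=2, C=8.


The discriminant of a conic Ax^2 + Bxy + Cy^2 + ... = 0 is B^2 - 4AC.
B^2 = 2^2 = 4
4AC = 4*(-3)*8 = -96
Discriminant = 4 + 96 = 100

100


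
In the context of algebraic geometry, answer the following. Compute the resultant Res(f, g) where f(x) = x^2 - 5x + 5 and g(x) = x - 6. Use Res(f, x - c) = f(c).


For Res(f, x - c), we evaluate f at x = c.
f(6) = 6^2 - 5*6 + 5
= 36 - 30 + 5
= 6 + 5 = 11
Res(f, g) = 11

11


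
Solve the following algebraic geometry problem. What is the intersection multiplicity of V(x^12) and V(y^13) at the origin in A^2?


The intersection multiplicity of V(x^a) and V(y^b) at the origin is:
I(O; V(x^12), V(y^13)) = dim_k(k[x,y]/(x^12, y^13))
A basis for k[x,y]/(x^12, y^13) is the set of monomials x^i * y^j
where 0 <= i < 12 and 0 <= j < 13.
The number of such monomials is 12 * 13 = 156

156


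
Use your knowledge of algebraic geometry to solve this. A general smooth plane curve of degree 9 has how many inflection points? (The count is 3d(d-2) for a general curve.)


For a general smooth plane curve C of degree d, the inflection points are
the intersection of C with its Hessian curve, which has degree 3(d-2).
By Bezout, the total intersection number is d * 3(d-2) = 9 * 21 = 189.
For a general curve every flex is ordinary, so each contributes
multiplicity 1 to C·Hess(C), and the number of distinct inflection
points is 3d(d-2).
Inflection points = 3*9*(9-2) = 3*9*7 = 189

189


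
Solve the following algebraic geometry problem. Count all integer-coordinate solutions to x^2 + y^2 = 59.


Systematically check integer values of x where x^2 <= 59.
For each valid x, check if 59 - x^2 is a perfect square.
Total integer solutions found: 0

0


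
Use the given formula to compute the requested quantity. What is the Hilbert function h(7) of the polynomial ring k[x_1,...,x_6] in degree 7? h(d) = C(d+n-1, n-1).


The Hilbert function for the polynomial ring in 6 variables is:
h(d) = C(d+n-1, n-1)
h(7) = C(7+6-1, 6-1) = C(12, 5)
= 12! / (5! * 7!)
= 792

792


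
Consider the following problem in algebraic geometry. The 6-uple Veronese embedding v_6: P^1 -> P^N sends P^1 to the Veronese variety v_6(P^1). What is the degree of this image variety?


The Veronese variety v_6(P^1) has degree d^r.
d^r = 6^1 = 6

6


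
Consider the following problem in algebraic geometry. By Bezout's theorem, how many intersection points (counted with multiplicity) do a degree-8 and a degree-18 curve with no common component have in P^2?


Bezout's theorem states the intersection count equals the product of degrees.
Intersection count = 8 * 18 = 144

144


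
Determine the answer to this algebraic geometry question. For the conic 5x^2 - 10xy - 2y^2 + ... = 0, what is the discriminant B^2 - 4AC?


The discriminant of a conic Ax^2 + Bxy + Cy^2 + ... = 0 is B^2 - 4AC.
B^2 = (-10)^2 = 100
4AC = 4*5*(-2) = -40
Discriminant = 100 + 40 = 140

140


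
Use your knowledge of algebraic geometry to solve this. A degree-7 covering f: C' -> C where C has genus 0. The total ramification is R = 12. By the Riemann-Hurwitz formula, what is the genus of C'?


Riemann-Hurwitz formula: 2g' - 2 = d(2g - 2) + R
Given: d = 7, g = 0, R = 12
2g' - 2 = 7*(2*0 - 2) + 12
2g' - 2 = 7*(-2) + 12
2g' - 2 = -14 + 12 = -2
2g' = 0
g' = 0

0


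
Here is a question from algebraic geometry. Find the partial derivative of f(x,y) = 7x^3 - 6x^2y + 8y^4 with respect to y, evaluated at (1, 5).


df/dy = (-6)*x^2 + 4*8*y^3
At (1,5): (-6)*1^2 + 4*8*5^3
= -6 + 4000
= 3994

3994


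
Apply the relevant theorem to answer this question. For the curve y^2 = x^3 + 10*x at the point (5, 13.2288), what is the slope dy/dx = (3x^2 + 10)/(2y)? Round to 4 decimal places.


Using implicit differentiation of y^2 = x^3 + 10*x:
2y * dy/dx = 3x^2 + 10
dy/dx = (3x^2 + 10)/(2y)
Numerator: 3*5^2 + 10 = 85
Denominator: 2*13.2288 = 26.4576
dy/dx = 85/26.4576 = 3.2127

3.2127


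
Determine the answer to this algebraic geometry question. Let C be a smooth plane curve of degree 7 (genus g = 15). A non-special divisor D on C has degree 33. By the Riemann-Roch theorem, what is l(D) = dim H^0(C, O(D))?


First, compute the genus of a smooth plane curve of degree 7:
g = (d-1)(d-2)/2 = (7-1)(7-2)/2 = 15
For a non-special divisor D (i.e., h^1(D) = 0), Riemann-Roch gives:
l(D) = deg(D) - g + 1
Since deg(D) = 33 >= 2g - 1 = 29, D is non-special.
l(D) = 33 - 15 + 1 = 19

19


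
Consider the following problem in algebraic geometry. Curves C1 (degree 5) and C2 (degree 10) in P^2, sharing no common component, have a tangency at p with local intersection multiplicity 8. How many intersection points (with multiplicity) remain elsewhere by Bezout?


By Bezout's theorem, the total intersection number is d1 * d2.
Total = 5 * 10 = 50
Intersection multiplicity at p = 8
Remaining intersections = 50 - 8 = 42

42


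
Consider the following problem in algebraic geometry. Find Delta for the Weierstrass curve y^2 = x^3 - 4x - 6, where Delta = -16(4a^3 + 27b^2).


Compute each component:
4a^3 = 4*(-4)^3 = 4*(-64) = -256
27b^2 = 27*(-6)^2 = 27*36 = 972
4a^3 + 27b^2 = -256 + 972 = 716
Delta = -16*716 = -11456

-11456
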